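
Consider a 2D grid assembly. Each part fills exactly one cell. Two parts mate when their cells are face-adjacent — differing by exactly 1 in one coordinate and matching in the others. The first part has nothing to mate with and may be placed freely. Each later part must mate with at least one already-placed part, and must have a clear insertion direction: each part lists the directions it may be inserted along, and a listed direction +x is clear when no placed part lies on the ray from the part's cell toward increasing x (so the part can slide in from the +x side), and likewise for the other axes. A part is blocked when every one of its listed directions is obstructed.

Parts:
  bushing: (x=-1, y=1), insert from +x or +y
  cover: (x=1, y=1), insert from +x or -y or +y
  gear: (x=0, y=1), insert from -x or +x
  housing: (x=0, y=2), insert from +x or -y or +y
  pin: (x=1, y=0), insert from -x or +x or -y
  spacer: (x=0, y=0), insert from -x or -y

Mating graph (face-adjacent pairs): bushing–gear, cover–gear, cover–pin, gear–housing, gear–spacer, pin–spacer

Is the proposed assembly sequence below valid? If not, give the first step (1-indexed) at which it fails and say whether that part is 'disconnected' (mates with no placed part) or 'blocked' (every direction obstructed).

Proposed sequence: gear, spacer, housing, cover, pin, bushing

1. gear@(0, 1) [-x clear] — {gear}
2. spacer@(0, 0) [-x clear] — {gear, spacer}
3. housing@(0, 2) [+x clear] — {gear, housing, spacer}
4. cover@(1, 1) [+x clear] — {cover, gear, housing, spacer}
5. pin@(1, 0) [+x clear] — {cover, gear, housing, pin, spacer}
6. bushing@(-1, 1) [+y clear] — {bushing, cover, gear, housing, pin, spacer}

Valid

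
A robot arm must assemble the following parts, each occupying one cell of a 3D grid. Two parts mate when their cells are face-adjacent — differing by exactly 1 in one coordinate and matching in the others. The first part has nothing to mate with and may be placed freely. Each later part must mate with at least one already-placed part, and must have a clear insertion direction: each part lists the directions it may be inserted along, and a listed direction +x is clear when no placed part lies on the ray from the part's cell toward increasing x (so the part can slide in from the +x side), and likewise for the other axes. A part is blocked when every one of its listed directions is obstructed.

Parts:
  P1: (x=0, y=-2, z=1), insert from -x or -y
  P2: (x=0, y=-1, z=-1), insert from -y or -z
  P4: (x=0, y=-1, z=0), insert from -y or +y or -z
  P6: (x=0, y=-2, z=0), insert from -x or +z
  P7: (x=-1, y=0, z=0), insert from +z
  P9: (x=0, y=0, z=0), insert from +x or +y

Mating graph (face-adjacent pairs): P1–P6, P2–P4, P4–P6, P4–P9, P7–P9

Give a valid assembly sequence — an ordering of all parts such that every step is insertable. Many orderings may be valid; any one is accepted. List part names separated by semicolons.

P2; P4; P6; P9; P7; P1

1. P2@(0, -1, -1) [-y clear] — {P2}
2. P4@(0, -1, 0) [-y clear] — {P2, P4}
3. P6@(0, -2, 0) [-x clear] — {P2, P4, P6}
4. P9@(0, 0, 0) [+x clear] — {P2, P4, P6, P9}
5. P7@(-1, 0, 0) [+z clear] — {P2, P4, P6, P7, P9}
6. P1@(0, -2, 1) [-x clear] — {P1, P2, P4, P6, P7, P9}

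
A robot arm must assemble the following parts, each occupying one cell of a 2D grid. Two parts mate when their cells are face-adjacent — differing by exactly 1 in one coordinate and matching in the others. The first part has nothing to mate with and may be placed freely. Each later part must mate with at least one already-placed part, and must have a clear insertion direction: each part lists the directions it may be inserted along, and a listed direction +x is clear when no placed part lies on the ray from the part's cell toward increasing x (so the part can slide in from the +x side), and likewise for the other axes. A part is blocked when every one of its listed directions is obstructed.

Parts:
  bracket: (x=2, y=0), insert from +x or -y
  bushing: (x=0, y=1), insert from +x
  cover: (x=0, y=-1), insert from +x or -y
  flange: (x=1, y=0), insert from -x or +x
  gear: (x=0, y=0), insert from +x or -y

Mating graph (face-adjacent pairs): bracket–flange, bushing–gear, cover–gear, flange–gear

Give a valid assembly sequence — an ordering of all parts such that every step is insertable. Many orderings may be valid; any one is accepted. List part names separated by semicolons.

bushing; gear; cover; flange; bracket

1. bushing@(0, 1) [+x clear] — {bushing}
2. gear@(0, 0) [+x clear] — {bushing, gear}
3. cover@(0, -1) [+x clear] — {bushing, cover, gear}
4. flange@(1, 0) [+x clear] — {bushing, cover, flange, gear}
5. bracket@(2, 0) [+x clear] — {bracket, bushing, cover, flange, gear}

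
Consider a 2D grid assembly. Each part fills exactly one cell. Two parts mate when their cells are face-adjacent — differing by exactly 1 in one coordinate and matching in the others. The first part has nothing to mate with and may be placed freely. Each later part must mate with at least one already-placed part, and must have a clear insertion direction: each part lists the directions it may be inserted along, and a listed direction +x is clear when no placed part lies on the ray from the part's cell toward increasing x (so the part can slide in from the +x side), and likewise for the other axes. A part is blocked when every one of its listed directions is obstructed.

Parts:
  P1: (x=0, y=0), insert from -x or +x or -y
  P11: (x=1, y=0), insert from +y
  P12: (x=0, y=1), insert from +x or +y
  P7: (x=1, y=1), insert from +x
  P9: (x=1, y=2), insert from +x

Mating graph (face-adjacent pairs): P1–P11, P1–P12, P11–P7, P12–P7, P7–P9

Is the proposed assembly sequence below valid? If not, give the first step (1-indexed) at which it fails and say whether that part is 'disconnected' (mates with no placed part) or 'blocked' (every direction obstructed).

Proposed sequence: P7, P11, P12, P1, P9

1. P7@(1, 1) [+x clear] — {P7}
2. P11@(1, 0) — +y all obstructed ⇒ blocked

Invalid at step 2 (blocked)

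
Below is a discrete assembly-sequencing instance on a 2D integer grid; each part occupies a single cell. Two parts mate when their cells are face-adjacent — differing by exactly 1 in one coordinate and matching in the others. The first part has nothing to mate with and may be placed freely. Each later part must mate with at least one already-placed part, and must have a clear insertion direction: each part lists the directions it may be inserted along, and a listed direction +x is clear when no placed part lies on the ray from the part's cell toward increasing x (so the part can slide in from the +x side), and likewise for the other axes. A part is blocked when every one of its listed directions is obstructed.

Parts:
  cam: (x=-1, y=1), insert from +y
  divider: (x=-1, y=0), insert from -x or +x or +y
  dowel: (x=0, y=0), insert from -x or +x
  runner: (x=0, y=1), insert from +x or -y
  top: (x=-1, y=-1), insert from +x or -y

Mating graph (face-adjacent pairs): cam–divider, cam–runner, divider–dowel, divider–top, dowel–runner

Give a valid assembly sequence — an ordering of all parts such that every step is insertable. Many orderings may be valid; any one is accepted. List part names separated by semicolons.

cam; divider; top; runner; dowel

1. cam@(-1, 1) [+y clear] — {cam}
2. divider@(-1, 0) [-x clear] — {cam, divider}
3. top@(-1, -1) [+x clear] — {cam, divider, top}
4. runner@(0, 1) [+x clear] — {cam, divider, runner, top}
5. dowel@(0, 0) [+x clear] — {cam, divider, dowel, runner, top}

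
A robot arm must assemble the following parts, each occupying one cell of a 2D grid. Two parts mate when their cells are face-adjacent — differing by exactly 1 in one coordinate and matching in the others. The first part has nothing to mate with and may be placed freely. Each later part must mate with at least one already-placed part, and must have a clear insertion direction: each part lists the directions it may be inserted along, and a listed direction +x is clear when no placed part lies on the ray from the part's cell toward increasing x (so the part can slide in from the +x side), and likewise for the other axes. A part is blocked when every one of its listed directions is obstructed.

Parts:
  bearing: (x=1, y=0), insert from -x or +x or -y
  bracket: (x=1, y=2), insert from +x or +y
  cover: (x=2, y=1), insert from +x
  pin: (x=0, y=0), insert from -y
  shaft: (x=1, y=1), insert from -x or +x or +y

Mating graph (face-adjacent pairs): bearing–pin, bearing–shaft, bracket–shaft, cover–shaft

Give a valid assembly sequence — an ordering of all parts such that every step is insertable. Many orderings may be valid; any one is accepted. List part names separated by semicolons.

shaft; cover; bearing; pin; bracket

1. shaft@(1, 1) [-x clear] — {shaft}
2. cover@(2, 1) [+x clear] — {cover, shaft}
3. bearing@(1, 0) [-x clear] — {bearing, cover, shaft}
4. pin@(0, 0) [-y clear] — {bearing, cover, pin, shaft}
5. bracket@(1, 2) [+x clear] — {bearing, bracket, cover, pin, shaft}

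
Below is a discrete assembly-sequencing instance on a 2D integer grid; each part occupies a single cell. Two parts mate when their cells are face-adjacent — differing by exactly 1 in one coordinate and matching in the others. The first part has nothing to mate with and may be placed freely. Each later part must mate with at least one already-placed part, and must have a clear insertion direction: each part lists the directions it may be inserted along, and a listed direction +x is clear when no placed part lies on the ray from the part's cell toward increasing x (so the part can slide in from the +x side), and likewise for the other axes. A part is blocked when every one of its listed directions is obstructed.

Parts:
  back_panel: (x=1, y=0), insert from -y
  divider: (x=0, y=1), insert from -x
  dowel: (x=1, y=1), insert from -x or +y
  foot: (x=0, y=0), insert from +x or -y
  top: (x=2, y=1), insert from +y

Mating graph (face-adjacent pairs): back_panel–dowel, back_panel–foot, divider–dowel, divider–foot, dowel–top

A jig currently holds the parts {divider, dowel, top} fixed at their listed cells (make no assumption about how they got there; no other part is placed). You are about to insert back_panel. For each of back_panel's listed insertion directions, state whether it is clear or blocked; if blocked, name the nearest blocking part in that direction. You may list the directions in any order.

-y: clear

-y: ray from back_panel(1, 0) has no placed part ⇒ clear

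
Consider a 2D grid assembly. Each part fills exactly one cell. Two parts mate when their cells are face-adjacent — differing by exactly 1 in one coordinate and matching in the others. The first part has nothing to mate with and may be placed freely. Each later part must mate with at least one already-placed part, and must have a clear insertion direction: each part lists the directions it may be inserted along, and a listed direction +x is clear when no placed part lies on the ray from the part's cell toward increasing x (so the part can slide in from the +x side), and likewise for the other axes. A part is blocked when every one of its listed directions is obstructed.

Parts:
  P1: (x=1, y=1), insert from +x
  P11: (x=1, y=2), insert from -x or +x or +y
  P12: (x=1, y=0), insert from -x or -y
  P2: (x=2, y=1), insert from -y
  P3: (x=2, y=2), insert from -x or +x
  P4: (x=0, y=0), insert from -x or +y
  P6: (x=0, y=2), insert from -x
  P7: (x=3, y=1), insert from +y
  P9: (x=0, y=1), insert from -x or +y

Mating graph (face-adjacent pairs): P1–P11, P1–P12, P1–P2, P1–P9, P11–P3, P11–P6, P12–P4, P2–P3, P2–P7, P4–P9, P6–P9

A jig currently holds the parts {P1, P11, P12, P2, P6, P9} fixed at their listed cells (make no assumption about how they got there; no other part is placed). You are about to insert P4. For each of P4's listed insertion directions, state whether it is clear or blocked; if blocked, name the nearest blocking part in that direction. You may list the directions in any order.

-x: ray from P4(0, 0) has no placed part ⇒ clear
+y: nearest on ray is P9@(0, 1) ⇒ blocked

+y: blocked by P9; -x: clear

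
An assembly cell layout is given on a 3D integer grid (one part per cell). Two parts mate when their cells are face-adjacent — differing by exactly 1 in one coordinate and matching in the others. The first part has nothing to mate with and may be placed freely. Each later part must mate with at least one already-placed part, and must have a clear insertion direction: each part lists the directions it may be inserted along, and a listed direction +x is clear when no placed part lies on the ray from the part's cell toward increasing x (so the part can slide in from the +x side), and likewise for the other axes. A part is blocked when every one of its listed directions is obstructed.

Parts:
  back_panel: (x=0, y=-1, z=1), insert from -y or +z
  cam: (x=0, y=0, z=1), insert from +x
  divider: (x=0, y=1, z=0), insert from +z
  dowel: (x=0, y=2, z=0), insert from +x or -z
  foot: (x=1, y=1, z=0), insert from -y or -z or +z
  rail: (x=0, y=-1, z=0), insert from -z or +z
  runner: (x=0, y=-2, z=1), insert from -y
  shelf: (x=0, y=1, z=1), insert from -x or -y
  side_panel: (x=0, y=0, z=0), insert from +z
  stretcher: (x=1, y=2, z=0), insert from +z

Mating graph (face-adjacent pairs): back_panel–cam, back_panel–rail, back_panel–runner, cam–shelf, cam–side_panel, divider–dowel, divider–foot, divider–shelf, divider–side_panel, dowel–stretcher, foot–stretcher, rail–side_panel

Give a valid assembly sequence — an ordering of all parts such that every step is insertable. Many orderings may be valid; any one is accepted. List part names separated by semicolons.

runner; back_panel; rail; side_panel; divider; foot; stretcher; dowel; cam; shelf

1. runner@(0, -2, 1) [-y clear] — {runner}
2. back_panel@(0, -1, 1) [+z clear] — {back_panel, runner}
3. rail@(0, -1, 0) [-z clear] — {back_panel, rail, runner}
4. side_panel@(0, 0, 0) [+z clear] — {back_panel, rail, runner, side_panel}
5. divider@(0, 1, 0) [+z clear] — {back_panel, divider, rail, runner, side_panel}
6. foot@(1, 1, 0) [-y clear] — {back_panel, divider, foot, rail, runner, side_panel}
7. stretcher@(1, 2, 0) [+z clear] — {back_panel, divider, foot, rail, runner, side_panel, stretcher}
8. dowel@(0, 2, 0) [-z clear] — {back_panel, divider, dowel, foot, rail, runner, side_panel, stretcher}
9. cam@(0, 0, 1) [+x clear] — {back_panel, cam, divider, dowel, foot, rail, runner, side_panel, stretcher}
10. shelf@(0, 1, 1) [-x clear] — {back_panel, cam, divider, dowel, foot, rail, runner, shelf, side_panel, stretcher}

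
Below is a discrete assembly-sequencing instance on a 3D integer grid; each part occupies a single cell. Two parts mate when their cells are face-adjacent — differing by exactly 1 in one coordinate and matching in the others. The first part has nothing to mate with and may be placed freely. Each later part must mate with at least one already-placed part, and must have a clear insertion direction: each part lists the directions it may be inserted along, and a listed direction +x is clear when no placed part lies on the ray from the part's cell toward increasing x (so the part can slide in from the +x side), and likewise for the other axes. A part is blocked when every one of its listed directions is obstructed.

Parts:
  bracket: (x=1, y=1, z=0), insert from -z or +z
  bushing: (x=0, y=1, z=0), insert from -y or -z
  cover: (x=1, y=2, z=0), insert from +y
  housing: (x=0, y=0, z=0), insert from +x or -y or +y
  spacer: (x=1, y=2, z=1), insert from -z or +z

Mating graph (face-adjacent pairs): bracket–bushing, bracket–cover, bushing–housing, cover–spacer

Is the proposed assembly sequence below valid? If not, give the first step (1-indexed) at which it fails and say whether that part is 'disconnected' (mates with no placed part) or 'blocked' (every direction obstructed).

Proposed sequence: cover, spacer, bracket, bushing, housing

Valid

1. cover@(1, 2, 0) [+y clear] — {cover}
2. spacer@(1, 2, 1) [+z clear] — {cover, spacer}
3. bracket@(1, 1, 0) [-z clear] — {bracket, cover, spacer}
4. bushing@(0, 1, 0) [-y clear] — {bracket, bushing, cover, spacer}
5. housing@(0, 0, 0) [+x clear] — {bracket, bushing, cover, housing, spacer}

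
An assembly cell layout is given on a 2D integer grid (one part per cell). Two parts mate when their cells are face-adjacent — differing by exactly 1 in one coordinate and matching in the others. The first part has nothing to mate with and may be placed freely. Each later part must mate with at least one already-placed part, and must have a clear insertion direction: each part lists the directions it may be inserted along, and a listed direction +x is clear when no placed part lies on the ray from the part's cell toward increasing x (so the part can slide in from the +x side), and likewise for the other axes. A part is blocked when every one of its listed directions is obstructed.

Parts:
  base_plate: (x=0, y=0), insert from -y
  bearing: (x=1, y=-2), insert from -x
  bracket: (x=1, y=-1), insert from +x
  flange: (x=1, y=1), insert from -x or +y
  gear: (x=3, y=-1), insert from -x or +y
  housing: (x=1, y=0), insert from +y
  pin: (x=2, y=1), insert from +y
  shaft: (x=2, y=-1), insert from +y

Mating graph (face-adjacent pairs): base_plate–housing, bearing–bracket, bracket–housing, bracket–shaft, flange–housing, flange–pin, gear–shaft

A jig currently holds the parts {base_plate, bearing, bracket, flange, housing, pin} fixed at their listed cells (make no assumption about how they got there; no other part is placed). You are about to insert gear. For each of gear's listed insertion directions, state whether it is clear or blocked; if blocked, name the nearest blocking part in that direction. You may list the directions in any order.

-x: nearest on ray is bracket@(1, -1) ⇒ blocked
+y: ray from gear(3, -1) has no placed part ⇒ clear

+y: clear; -x: blocked by bracket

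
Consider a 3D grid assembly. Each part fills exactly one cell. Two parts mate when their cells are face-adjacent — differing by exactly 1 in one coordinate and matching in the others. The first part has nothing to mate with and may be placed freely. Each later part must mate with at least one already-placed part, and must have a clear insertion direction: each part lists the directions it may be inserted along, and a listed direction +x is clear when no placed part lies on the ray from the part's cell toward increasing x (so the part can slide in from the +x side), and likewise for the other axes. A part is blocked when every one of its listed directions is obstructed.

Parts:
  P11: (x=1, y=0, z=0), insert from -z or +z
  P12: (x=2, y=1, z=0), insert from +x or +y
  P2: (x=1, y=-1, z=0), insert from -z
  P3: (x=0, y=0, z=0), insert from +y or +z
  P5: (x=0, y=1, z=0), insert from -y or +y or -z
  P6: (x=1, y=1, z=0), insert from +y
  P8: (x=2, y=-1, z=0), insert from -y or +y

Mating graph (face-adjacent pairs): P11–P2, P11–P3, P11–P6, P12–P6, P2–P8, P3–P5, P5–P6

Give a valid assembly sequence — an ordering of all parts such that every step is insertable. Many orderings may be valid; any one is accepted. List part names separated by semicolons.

1. P8@(2, -1, 0) [-y clear] — {P8}
2. P2@(1, -1, 0) [-z clear] — {P2, P8}
3. P11@(1, 0, 0) [-z clear] — {P11, P2, P8}
4. P6@(1, 1, 0) [+y clear] — {P11, P2, P6, P8}
5. P3@(0, 0, 0) [+y clear] — {P11, P2, P3, P6, P8}
6. P5@(0, 1, 0) [+y clear] — {P11, P2, P3, P5, P6, P8}
7. P12@(2, 1, 0) [+x clear] — {P11, P12, P2, P3, P5, P6, P8}

P8; P2; P11; P6; P3; P5; P12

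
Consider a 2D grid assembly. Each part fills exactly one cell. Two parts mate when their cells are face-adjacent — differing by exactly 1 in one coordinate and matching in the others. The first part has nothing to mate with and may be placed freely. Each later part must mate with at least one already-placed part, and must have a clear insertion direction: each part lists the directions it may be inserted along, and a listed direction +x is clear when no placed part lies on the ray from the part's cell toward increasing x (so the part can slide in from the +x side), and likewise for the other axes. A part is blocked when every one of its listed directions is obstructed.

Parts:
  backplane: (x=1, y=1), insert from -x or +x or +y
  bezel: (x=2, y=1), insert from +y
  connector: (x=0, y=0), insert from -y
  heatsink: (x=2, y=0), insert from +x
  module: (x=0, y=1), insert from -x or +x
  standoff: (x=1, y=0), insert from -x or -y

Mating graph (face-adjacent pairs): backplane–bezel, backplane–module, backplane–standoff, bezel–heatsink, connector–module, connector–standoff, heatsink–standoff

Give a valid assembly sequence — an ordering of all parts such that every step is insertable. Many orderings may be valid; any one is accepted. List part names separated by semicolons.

connector; module; standoff; heatsink; bezel; backplane

1. connector@(0, 0) [-y clear] — {connector}
2. module@(0, 1) [-x clear] — {connector, module}
3. standoff@(1, 0) [-y clear] — {connector, module, standoff}
4. heatsink@(2, 0) [+x clear] — {connector, heatsink, module, standoff}
5. bezel@(2, 1) [+y clear] — {bezel, connector, heatsink, module, standoff}
6. backplane@(1, 1) [+y clear] — {backplane, bezel, connector, heatsink, module, standoff}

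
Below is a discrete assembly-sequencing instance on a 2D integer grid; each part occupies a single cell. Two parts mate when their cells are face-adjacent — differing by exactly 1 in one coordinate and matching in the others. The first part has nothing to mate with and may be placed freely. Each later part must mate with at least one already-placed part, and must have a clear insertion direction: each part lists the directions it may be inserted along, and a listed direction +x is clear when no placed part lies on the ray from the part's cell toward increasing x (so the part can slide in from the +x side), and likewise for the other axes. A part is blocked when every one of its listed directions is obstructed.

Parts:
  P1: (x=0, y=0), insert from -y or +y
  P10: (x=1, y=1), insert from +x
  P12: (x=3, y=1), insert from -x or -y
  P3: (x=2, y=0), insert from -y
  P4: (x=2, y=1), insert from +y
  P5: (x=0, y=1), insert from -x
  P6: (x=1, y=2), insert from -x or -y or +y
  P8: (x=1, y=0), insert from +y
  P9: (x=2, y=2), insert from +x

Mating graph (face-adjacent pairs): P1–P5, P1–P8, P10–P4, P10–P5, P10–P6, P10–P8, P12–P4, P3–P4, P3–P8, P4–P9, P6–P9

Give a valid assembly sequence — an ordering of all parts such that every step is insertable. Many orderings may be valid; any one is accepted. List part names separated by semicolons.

1. P5@(0, 1) [-x clear] — {P5}
2. P1@(0, 0) [-y clear] — {P1, P5}
3. P8@(1, 0) [+y clear] — {P1, P5, P8}
4. P10@(1, 1) [+x clear] — {P1, P10, P5, P8}
5. P4@(2, 1) [+y clear] — {P1, P10, P4, P5, P8}
6. P6@(1, 2) [-x clear] — {P1, P10, P4, P5, P6, P8}
7. P12@(3, 1) [-y clear] — {P1, P10, P12, P4, P5, P6, P8}
8. P9@(2, 2) [+x clear] — {P1, P10, P12, P4, P5, P6, P8, P9}
9. P3@(2, 0) [-y clear] — {P1, P10, P12, P3, P4, P5, P6, P8, P9}

P5; P1; P8; P10; P4; P6; P12; P9; P3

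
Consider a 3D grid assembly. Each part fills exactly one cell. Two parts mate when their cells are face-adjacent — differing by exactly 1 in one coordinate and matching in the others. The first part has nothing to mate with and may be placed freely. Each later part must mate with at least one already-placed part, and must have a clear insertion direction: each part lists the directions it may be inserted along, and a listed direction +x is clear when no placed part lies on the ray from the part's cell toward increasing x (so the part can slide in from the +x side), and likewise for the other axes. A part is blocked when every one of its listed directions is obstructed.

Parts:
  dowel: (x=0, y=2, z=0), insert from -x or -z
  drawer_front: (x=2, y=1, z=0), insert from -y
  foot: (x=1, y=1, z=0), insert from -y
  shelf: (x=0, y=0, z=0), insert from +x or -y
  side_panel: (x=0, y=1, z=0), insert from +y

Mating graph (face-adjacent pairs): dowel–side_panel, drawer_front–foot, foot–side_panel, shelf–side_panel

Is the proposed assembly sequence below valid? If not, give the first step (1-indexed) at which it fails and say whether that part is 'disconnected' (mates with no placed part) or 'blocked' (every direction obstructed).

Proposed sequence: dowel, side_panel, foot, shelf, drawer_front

Invalid at step 2 (blocked)

1. dowel@(0, 2, 0) [-x clear] — {dowel}
2. side_panel@(0, 1, 0) — +y all obstructed ⇒ blocked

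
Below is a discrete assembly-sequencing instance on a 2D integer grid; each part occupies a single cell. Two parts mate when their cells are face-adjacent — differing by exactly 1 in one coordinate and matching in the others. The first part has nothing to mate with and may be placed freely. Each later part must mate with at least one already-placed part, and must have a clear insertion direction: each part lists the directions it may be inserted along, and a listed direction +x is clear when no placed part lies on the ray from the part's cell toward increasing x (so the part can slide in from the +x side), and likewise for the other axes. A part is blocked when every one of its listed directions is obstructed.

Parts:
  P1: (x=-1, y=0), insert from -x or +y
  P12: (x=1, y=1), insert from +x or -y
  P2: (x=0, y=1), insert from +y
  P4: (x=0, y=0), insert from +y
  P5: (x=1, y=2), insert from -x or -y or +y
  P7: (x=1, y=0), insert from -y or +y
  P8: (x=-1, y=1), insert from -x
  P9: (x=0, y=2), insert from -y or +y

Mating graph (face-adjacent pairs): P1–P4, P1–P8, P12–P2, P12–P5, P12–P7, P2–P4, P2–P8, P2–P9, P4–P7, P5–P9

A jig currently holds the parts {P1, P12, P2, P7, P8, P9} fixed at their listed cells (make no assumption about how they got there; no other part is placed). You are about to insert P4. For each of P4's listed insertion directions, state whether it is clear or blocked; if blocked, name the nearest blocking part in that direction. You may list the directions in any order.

+y: blocked by P2

+y: nearest on ray is P2@(0, 1) ⇒ blocked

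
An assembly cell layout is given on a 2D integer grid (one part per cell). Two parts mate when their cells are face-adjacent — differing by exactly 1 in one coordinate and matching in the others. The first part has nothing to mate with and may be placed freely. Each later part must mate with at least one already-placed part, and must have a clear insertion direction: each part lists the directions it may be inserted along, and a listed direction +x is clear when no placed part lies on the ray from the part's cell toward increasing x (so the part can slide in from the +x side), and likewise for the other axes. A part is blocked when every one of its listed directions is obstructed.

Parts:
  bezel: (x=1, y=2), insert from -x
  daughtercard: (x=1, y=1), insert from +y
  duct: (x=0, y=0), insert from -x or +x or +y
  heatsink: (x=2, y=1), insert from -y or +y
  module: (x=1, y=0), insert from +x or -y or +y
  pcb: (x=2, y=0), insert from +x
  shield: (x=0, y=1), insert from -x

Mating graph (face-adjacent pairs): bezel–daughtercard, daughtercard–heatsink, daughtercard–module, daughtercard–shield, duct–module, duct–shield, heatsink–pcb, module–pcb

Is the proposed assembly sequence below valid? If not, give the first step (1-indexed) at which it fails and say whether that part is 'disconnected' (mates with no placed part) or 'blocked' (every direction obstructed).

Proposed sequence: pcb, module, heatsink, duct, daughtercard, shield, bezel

Valid

1. pcb@(2, 0) [+x clear] — {pcb}
2. module@(1, 0) [-y clear] — {module, pcb}
3. heatsink@(2, 1) [+y clear] — {heatsink, module, pcb}
4. duct@(0, 0) [-x clear] — {duct, heatsink, module, pcb}
5. daughtercard@(1, 1) [+y clear] — {daughtercard, duct, heatsink, module, pcb}
6. shield@(0, 1) [-x clear] — {daughtercard, duct, heatsink, module, pcb, shield}
7. bezel@(1, 2) [-x clear] — {bezel, daughtercard, duct, heatsink, module, pcb, shield}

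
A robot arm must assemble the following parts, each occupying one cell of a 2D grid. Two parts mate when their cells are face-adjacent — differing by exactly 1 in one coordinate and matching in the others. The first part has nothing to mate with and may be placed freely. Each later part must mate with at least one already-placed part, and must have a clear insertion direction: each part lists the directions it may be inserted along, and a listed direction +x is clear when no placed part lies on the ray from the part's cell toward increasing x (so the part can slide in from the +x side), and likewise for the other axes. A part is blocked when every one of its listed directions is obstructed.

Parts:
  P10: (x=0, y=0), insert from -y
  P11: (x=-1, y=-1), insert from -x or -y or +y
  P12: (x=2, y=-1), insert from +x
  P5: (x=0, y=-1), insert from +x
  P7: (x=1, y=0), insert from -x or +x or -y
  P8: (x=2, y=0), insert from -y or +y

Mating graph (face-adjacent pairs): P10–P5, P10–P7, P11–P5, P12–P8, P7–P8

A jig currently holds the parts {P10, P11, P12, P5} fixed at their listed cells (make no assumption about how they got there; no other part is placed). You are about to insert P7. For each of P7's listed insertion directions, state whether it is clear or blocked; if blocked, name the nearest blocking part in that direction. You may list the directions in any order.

-x: nearest on ray is P10@(0, 0) ⇒ blocked
+x: ray from P7(1, 0) has no placed part ⇒ clear
-y: ray from P7(1, 0) has no placed part ⇒ clear

+x: clear; -x: blocked by P10; -y: clear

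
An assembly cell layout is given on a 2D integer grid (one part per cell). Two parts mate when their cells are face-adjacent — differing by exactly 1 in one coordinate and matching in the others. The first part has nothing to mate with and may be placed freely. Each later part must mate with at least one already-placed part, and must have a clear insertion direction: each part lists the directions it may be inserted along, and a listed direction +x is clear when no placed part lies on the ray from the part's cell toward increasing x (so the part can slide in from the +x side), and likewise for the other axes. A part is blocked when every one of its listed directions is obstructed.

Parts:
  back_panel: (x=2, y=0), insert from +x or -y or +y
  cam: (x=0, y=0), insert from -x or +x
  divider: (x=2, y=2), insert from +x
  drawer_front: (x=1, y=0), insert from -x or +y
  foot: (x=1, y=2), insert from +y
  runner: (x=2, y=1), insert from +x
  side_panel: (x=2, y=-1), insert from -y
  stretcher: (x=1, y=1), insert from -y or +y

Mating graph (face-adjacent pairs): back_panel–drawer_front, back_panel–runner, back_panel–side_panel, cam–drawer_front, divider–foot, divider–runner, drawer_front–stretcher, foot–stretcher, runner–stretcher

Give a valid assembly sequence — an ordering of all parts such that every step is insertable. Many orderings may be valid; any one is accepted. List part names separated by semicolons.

1. back_panel@(2, 0) [+x clear] — {back_panel}
2. drawer_front@(1, 0) [-x clear] — {back_panel, drawer_front}
3. stretcher@(1, 1) [+y clear] — {back_panel, drawer_front, stretcher}
4. foot@(1, 2) [+y clear] — {back_panel, drawer_front, foot, stretcher}
5. divider@(2, 2) [+x clear] — {back_panel, divider, drawer_front, foot, stretcher}
6. side_panel@(2, -1) [-y clear] — {back_panel, divider, drawer_front, foot, side_panel, stretcher}
7. cam@(0, 0) [-x clear] — {back_panel, cam, divider, drawer_front, foot, side_panel, stretcher}
8. runner@(2, 1) [+x clear] — {back_panel, cam, divider, drawer_front, foot, runner, side_panel, stretcher}

back_panel; drawer_front; stretcher; foot; divider; side_panel; cam; runner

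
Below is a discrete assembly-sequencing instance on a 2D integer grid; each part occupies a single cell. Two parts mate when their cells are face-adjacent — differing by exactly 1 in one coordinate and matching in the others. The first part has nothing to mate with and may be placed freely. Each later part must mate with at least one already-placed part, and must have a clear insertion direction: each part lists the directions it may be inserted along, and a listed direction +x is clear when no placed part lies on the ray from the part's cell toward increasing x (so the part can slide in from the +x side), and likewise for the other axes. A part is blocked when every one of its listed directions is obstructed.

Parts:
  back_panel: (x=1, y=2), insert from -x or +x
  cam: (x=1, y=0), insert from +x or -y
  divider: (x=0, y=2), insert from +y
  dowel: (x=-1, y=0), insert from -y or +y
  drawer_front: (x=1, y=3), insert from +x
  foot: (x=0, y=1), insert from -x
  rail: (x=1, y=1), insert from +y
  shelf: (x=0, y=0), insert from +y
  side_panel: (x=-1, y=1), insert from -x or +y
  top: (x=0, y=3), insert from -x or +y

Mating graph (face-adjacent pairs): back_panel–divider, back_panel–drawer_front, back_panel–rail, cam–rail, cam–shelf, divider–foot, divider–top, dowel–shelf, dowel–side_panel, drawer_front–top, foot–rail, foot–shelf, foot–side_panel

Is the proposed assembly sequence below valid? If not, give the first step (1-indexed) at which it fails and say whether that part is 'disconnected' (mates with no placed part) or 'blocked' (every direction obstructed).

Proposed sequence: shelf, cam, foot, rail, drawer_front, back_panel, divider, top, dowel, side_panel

1. shelf@(0, 0) [+y clear] — {shelf}
2. cam@(1, 0) [+x clear] — {cam, shelf}
3. foot@(0, 1) [-x clear] — {cam, foot, shelf}
4. rail@(1, 1) [+y clear] — {cam, foot, rail, shelf}
5. drawer_front@(1, 3) — no placed neighbour ⇒ disconnected

Invalid at step 5 (disconnected)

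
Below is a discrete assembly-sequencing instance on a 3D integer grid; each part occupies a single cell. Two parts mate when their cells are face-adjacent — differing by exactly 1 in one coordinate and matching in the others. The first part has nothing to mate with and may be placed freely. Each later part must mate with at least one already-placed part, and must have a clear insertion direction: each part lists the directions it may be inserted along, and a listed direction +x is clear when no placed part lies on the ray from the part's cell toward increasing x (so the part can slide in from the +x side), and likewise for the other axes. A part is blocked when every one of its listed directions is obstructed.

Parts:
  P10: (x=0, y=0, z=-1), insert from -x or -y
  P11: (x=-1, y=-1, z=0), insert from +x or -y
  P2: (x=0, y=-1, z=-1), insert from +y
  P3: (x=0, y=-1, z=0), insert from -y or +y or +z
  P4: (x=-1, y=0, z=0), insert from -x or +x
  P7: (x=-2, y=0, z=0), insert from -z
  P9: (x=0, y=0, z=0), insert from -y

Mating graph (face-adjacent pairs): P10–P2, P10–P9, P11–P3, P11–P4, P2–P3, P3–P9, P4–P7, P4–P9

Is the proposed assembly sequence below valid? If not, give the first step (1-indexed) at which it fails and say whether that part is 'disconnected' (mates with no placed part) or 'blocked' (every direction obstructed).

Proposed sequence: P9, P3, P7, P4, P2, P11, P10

Invalid at step 3 (disconnected)

1. P9@(0, 0, 0) [-y clear] — {P9}
2. P3@(0, -1, 0) [-y clear] — {P3, P9}
3. P7@(-2, 0, 0) — no placed neighbour ⇒ disconnected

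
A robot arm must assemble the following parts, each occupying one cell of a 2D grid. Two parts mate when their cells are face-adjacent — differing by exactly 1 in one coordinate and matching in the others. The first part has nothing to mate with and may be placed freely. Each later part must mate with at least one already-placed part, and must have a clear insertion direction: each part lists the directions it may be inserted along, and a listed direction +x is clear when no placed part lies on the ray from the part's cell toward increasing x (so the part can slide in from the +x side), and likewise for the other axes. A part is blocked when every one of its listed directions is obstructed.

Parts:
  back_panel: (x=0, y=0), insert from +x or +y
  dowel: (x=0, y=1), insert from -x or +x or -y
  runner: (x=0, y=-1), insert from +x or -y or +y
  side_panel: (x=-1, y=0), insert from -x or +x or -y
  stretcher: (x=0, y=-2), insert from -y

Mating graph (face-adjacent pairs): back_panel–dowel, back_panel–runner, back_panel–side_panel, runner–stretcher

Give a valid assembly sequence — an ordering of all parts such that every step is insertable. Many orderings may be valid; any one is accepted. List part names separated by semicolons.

dowel; back_panel; side_panel; runner; stretcher

1. dowel@(0, 1) [-x clear] — {dowel}
2. back_panel@(0, 0) [+x clear] — {back_panel, dowel}
3. side_panel@(-1, 0) [-x clear] — {back_panel, dowel, side_panel}
4. runner@(0, -1) [+x clear] — {back_panel, dowel, runner, side_panel}
5. stretcher@(0, -2) [-y clear] — {back_panel, dowel, runner, side_panel, stretcher}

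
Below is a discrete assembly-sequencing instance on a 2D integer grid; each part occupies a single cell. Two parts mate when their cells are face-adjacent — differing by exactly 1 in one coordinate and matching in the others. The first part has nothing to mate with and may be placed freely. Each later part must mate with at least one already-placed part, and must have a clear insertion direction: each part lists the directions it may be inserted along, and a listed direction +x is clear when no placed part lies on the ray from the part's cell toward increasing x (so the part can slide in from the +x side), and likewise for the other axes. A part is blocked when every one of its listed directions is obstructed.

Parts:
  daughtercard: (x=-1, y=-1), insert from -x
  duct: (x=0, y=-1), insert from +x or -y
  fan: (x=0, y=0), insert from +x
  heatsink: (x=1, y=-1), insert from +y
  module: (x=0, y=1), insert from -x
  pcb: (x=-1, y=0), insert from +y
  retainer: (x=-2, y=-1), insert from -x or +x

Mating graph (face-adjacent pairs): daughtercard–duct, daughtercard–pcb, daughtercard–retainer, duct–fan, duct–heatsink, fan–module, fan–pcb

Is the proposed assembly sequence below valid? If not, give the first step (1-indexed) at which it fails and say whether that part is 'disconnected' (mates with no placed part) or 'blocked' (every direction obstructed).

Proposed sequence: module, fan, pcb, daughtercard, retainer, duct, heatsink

1. module@(0, 1) [-x clear] — {module}
2. fan@(0, 0) [+x clear] — {fan, module}
3. pcb@(-1, 0) [+y clear] — {fan, module, pcb}
4. daughtercard@(-1, -1) [-x clear] — {daughtercard, fan, module, pcb}
5. retainer@(-2, -1) [-x clear] — {daughtercard, fan, module, pcb, retainer}
6. duct@(0, -1) [+x clear] — {daughtercard, duct, fan, module, pcb, retainer}
7. heatsink@(1, -1) [+y clear] — {daughtercard, duct, fan, heatsink, module, pcb, retainer}

Valid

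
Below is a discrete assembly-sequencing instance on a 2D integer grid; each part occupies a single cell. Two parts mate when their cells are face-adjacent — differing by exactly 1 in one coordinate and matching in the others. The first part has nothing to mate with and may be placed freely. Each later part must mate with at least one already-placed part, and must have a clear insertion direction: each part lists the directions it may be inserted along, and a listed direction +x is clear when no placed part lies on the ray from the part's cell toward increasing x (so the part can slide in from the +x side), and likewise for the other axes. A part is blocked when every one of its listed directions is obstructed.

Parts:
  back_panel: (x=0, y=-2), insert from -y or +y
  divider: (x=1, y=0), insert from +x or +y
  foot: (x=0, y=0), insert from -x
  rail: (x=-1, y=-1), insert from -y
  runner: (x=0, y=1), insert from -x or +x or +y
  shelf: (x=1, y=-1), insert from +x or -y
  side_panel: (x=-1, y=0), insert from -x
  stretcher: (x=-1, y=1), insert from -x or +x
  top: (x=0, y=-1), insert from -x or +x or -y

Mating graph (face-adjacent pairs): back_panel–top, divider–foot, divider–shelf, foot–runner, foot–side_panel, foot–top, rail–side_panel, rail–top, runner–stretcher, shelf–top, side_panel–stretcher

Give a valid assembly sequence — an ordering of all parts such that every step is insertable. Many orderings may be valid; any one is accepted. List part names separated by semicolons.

shelf; top; back_panel; foot; runner; rail; divider; side_panel; stretcher

1. shelf@(1, -1) [+x clear] — {shelf}
2. top@(0, -1) [-x clear] — {shelf, top}
3. back_panel@(0, -2) [-y clear] — {back_panel, shelf, top}
4. foot@(0, 0) [-x clear] — {back_panel, foot, shelf, top}
5. runner@(0, 1) [-x clear] — {back_panel, foot, runner, shelf, top}
6. rail@(-1, -1) [-y clear] — {back_panel, foot, rail, runner, shelf, top}
7. divider@(1, 0) [+x clear] — {back_panel, divider, foot, rail, runner, shelf, top}
8. side_panel@(-1, 0) [-x clear] — {back_panel, divider, foot, rail, runner, shelf, side_panel, top}
9. stretcher@(-1, 1) [-x clear] — {back_panel, divider, foot, rail, runner, shelf, side_panel, stretcher, top}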